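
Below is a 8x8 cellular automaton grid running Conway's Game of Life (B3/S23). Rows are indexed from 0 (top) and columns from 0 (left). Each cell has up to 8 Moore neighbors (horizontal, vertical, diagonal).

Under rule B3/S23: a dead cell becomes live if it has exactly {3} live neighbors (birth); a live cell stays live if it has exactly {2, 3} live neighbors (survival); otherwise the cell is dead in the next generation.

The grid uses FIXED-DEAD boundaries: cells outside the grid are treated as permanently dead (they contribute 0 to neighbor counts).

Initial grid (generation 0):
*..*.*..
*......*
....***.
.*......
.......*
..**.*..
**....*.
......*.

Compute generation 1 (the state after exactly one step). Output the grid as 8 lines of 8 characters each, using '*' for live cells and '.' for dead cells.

Answer: ........
........
.....**.
.....**.
..*.....
.**...*.
.**..**.
........

Derivation:
Simulating step by step:
Generation 0 (given above): 17 live cells
Generation 1: 12 live cells
(generation 1 grid is the final answer)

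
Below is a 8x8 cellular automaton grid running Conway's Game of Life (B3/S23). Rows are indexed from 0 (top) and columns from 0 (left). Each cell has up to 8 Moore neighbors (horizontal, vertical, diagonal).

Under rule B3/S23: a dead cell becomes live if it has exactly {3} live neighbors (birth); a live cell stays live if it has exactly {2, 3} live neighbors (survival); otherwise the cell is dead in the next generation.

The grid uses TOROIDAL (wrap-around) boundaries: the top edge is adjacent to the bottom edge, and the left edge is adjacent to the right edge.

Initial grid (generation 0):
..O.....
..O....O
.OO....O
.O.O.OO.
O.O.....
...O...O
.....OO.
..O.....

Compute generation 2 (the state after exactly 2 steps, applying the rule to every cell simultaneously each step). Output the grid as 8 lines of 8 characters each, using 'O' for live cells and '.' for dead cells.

Answer: .O.O....
O...O...
.O.OO.OO
.....O..
.OOOO...
.OOO....
......OO
..O.....

Derivation:
Simulating step by step:
Generation 0 (given above): 17 live cells
Generation 1: 22 live cells
.OOO....
O.OO....
.O.O...O
...O..OO
OOOOO.OO
......OO
......O.
........
Generation 2: 20 live cells
(generation 2 grid is the final answer)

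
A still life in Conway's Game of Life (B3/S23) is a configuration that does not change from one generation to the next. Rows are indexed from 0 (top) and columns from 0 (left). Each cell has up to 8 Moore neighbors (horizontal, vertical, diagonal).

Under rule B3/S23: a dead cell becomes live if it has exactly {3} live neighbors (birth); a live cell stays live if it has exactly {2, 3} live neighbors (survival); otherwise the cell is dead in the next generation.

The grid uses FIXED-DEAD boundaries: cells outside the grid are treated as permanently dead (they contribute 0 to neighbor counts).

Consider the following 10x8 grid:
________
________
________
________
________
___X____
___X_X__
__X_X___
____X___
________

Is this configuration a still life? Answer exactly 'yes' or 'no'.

Compute generation 1 and compare to generation 0 (given above):
Generation 1:
________
________
________
________
________
____X___
__XX____
____XX__
___X____
________
Cell (5,3) differs: gen0=1 vs gen1=0 -> NOT a still life.

Answer: no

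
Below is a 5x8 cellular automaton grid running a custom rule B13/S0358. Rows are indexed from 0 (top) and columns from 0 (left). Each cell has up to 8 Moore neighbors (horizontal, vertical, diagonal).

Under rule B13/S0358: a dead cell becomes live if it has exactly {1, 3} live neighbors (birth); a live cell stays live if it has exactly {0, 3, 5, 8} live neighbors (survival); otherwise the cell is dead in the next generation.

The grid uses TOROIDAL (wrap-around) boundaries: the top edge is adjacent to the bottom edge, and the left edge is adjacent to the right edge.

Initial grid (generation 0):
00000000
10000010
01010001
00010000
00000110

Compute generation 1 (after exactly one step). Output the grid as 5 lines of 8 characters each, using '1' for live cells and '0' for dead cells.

Answer: 11001111
00011101
10100100
01101010
00110001

Derivation:
Simulating step by step:
Generation 0 (given above): 8 live cells
Generation 1: 20 live cells
(generation 1 grid is the final answer)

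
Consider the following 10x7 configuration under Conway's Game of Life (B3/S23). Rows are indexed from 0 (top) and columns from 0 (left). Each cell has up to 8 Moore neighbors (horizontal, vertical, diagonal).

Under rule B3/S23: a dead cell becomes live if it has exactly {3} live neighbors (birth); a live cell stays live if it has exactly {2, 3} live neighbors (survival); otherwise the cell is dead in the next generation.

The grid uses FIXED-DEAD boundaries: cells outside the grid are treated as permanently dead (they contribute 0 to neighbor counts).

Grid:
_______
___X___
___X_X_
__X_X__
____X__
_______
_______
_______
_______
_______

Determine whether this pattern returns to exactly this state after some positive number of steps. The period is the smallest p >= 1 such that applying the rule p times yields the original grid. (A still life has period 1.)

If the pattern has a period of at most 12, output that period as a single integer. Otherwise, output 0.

Answer: 2

Derivation:
Simulating and comparing each generation to the original:
Gen 0 (original, given above): 6 live cells
Gen 1: 6 live cells, differs from original
Gen 2: 6 live cells, MATCHES original -> period = 2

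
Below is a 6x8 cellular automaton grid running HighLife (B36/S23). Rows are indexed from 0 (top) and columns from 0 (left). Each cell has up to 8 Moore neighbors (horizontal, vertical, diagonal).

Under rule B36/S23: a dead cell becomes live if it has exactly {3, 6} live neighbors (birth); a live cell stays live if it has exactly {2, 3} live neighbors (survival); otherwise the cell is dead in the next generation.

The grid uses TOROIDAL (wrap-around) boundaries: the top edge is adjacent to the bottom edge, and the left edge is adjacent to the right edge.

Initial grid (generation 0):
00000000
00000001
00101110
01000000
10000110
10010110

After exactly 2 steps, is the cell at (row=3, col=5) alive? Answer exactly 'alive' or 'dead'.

Simulating step by step:
Generation 0 (given above): 13 live cells
Generation 1: 17 live cells
00000011
00000110
00000110
01001001
11001110
00001110
Generation 2: 14 live cells
00001101
00000000
00001001
01001101
11010000
10001000

Cell (3,5) at generation 2: 1 -> alive

Answer: alive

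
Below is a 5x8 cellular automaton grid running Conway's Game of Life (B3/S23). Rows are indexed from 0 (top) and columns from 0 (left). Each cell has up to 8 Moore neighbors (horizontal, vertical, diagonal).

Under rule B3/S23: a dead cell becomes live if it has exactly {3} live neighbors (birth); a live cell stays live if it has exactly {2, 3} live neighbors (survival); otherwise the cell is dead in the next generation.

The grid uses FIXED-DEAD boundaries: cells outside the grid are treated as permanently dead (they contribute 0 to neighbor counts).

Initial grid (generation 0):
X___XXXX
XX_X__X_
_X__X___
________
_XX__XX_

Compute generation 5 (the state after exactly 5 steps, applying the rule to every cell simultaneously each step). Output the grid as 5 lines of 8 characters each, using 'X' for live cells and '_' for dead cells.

Simulating step by step:
Generation 0 (given above): 15 live cells
Generation 1: 18 live cells
XX__XXXX
XXXX__XX
XXX_____
_XX__X__
________
Generation 2: 11 live cells
X__XXX_X
___XX__X
______X_
X_X_____
________
Generation 3: 6 live cells
___X_XX_
___X___X
___X____
________
________
Generation 4: 5 live cells
____X_X_
__XX__X_
________
________
________
Generation 5: 4 live cells
(generation 5 grid is the final answer)

Answer: ___X_X__
___X_X__
________
________
________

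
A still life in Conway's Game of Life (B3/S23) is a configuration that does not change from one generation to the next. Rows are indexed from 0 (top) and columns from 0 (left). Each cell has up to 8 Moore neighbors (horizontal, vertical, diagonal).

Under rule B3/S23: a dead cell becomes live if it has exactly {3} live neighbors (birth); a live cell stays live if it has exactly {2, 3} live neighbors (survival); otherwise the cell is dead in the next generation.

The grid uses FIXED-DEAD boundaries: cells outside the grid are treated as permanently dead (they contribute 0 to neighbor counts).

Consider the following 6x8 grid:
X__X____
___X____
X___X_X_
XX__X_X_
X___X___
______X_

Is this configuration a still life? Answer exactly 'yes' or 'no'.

Compute generation 1 and compare to generation 0 (given above):
Generation 1:
________
___XX___
XX_XX___
XX_XX___
XX______
________
Cell (0,0) differs: gen0=1 vs gen1=0 -> NOT a still life.

Answer: no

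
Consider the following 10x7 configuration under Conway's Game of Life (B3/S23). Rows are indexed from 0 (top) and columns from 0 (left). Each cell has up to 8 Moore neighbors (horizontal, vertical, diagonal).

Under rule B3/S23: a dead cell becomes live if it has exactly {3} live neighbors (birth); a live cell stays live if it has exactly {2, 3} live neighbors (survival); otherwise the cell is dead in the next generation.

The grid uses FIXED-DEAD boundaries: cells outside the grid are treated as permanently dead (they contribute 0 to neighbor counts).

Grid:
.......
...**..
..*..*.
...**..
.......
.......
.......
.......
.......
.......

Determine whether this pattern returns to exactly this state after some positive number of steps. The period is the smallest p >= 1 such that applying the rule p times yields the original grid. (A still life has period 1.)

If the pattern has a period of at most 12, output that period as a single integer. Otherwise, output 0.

Simulating and comparing each generation to the original:
Gen 0 (original, given above): 6 live cells
Gen 1: 6 live cells, MATCHES original -> period = 1

Answer: 1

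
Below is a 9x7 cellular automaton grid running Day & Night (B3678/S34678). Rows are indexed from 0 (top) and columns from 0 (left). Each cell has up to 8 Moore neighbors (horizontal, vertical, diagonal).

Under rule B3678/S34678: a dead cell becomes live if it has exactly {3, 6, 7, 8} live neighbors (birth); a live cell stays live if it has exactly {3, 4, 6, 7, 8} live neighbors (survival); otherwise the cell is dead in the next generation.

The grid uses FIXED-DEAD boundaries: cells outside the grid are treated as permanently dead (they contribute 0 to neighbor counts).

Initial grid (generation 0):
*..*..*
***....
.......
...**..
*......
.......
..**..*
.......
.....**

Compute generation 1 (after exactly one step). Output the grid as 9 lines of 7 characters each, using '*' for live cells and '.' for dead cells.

Simulating step by step:
Generation 0 (given above): 14 live cells
Generation 1: 7 live cells
(generation 1 grid is the final answer)

Answer: ..*....
.*.....
.***...
.......
.......
.......
.......
.....**
.......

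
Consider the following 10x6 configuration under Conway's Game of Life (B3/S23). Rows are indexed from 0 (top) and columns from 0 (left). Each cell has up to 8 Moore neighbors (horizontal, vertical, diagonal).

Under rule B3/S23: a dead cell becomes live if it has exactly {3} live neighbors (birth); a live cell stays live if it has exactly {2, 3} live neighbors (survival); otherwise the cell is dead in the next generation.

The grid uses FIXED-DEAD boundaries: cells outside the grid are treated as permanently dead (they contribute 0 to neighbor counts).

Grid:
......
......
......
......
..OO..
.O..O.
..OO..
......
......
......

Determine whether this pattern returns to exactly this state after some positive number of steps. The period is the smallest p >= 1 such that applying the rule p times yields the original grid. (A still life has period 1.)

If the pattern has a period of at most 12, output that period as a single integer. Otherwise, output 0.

Simulating and comparing each generation to the original:
Gen 0 (original, given above): 6 live cells
Gen 1: 6 live cells, MATCHES original -> period = 1

Answer: 1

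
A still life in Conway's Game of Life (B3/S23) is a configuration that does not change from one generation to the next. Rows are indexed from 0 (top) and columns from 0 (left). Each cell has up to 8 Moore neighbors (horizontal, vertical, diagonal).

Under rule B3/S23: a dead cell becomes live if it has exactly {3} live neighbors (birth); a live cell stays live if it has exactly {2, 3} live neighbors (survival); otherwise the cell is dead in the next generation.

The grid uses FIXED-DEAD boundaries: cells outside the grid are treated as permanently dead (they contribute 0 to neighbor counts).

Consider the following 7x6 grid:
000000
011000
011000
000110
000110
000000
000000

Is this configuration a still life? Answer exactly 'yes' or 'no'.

Compute generation 1 and compare to generation 0 (given above):
Generation 1:
000000
011000
010000
000010
000110
000000
000000
Cell (2,2) differs: gen0=1 vs gen1=0 -> NOT a still life.

Answer: no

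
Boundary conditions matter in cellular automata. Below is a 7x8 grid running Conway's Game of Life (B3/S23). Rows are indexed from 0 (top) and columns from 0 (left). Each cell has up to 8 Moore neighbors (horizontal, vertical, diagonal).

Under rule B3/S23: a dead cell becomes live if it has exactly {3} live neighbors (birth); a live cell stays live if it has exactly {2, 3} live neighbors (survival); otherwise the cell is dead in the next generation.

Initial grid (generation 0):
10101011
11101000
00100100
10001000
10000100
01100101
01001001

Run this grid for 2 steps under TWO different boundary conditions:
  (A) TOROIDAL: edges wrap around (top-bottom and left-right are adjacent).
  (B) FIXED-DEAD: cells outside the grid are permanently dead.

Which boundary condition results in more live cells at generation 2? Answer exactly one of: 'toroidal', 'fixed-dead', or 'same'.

Under TOROIDAL boundary, generation 2:
01001001
00101010
10100011
01000000
00100001
01000001
01101010
Population = 19

Under FIXED-DEAD boundary, generation 2:
00010100
10101010
10100010
11000000
10100010
10101000
10110100
Population = 21

Comparison: toroidal=19, fixed-dead=21 -> fixed-dead

Answer: fixed-dead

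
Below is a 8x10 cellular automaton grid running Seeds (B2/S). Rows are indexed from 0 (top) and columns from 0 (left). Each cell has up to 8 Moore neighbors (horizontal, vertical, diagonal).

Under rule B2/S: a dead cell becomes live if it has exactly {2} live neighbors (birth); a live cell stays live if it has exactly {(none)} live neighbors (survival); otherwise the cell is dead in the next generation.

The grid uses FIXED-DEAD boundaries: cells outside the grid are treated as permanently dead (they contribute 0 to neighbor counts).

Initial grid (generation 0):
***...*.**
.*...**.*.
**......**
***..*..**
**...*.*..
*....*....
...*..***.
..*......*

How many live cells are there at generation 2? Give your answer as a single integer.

Answer: 11

Derivation:
Simulating step by step:
Generation 0 (given above): 32 live cells
Generation 1: 11 live cells
..........
..........
....*.....
....*.....
.........*
..*.......
.**.**...*
...*..*...
Generation 2: 11 live cells
..........
..........
...*.*....
...*.*....
...*......
....**..**
......*...
.*........
Population at generation 2: 11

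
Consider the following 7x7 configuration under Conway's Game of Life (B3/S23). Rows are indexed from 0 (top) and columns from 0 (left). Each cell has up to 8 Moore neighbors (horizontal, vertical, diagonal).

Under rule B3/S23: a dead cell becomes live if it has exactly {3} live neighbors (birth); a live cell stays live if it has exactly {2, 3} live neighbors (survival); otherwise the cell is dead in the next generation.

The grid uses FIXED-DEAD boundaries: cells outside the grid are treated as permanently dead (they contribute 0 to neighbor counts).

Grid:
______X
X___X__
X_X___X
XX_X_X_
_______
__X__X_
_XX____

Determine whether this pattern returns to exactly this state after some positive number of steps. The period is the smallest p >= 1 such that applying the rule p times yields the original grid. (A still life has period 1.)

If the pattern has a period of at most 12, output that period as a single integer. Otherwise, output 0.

Answer: 0

Derivation:
Simulating and comparing each generation to the original:
Gen 0 (original, given above): 14 live cells
Gen 1: 17 live cells, differs from original
Gen 2: 13 live cells, differs from original
Gen 3: 12 live cells, differs from original
Gen 4: 14 live cells, differs from original
Gen 5: 12 live cells, differs from original
Gen 6: 15 live cells, differs from original
Gen 7: 17 live cells, differs from original
Gen 8: 15 live cells, differs from original
Gen 9: 14 live cells, differs from original
Gen 10: 10 live cells, differs from original
Gen 11: 10 live cells, differs from original
Gen 12: 9 live cells, differs from original
No period found within 12 steps.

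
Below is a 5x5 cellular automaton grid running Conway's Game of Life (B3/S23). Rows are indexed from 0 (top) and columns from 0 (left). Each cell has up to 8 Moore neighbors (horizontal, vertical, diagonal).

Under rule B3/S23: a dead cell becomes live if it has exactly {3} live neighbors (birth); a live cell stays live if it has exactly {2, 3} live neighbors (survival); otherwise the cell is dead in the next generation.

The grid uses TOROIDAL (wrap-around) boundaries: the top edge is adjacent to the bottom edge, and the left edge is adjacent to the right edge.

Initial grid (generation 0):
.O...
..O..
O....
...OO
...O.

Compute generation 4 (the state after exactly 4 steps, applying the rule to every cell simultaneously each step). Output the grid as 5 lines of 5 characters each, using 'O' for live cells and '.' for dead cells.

Simulating step by step:
Generation 0 (given above): 6 live cells
Generation 1: 9 live cells
..O..
.O...
...OO
...OO
..OOO
Generation 2: 11 live cells
.OO..
..OO.
O.OOO
O....
..O.O
Generation 3: 9 live cells
.O...
O....
O.O..
O.O..
O.OO.
Generation 4: 13 live cells
(generation 4 grid is the final answer)

Answer: OOO.O
O....
O...O
O.O..
O.OOO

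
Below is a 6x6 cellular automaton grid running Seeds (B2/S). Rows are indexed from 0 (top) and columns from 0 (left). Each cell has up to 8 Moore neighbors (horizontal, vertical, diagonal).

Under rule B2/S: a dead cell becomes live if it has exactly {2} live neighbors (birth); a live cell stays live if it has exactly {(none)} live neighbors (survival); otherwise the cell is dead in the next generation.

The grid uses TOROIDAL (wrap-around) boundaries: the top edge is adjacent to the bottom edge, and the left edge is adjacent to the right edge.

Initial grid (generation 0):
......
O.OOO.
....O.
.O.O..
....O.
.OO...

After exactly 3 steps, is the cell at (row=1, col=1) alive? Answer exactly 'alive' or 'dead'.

Simulating step by step:
Generation 0 (given above): 10 live cells
Generation 1: 9 live cells
O...OO
.O....
O.....
..O..O
O.....
...O..
Generation 2: 12 live cells
.OOO..
....O.
..O..O
......
.OOOOO
.O....
Generation 3: 7 live cells
O...O.
O....O
...OO.
......
......
.....O

Cell (1,1) at generation 3: 0 -> dead

Answer: dead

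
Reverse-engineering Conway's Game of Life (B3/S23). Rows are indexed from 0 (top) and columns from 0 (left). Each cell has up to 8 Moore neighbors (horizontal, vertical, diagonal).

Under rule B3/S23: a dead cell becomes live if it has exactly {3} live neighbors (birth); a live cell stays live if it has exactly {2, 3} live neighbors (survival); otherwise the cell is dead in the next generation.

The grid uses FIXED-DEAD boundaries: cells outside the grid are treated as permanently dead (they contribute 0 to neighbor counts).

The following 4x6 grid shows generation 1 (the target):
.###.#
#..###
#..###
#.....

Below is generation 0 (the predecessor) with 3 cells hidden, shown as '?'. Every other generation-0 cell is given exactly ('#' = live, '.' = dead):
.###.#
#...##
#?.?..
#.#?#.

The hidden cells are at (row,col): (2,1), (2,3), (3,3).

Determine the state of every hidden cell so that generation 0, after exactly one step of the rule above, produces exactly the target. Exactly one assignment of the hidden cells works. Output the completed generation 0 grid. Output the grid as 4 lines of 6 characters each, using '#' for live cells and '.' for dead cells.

Hidden generation-0 cells (in order): (2,1), (2,3), (3,3).
A hidden cell only influences target cells in its own 3x3 neighborhood. Try each of the 2^3 = 8 assignments, step the completed generation 0 forward once under B3/S23, and compare with the target:
  (2,1)=. (2,3)=. (3,3)=. -> step gives (1,2)='#' but target has '.' -> reject
  (2,1)=. (2,3)=. (3,3)=# -> step gives (1,2)='#' but target has '.' -> reject
  (2,1)=. (2,3)=# (3,3)=. -> step gives (1,3)='.' but target has '#' -> reject
  (2,1)=. (2,3)=# (3,3)=# -> step gives (1,3)='.' but target has '#' -> reject
  (2,1)=# (2,3)=. (3,3)=. -> step reproduces the target at every cell -> ACCEPT
  (2,1)=# (2,3)=. (3,3)=# -> step gives (2,2)='#' but target has '.' -> reject
  (2,1)=# (2,3)=# (3,3)=. -> step gives (1,3)='.' but target has '#' -> reject
  (2,1)=# (2,3)=# (3,3)=# -> step gives (1,3)='.' but target has '#' -> reject
Unique solution: (2,1)=live, (2,3)=dead, (3,3)=dead.
Check: live-neighbor counts of every cell in the completed generation 0:
222242
354332
342333
241201
Applying B3/S23 to generation 0 with these counts gives:
.###.#
#..###
#..###
#.....
which matches the target exactly.

Answer: .###.#
#...##
##....
#.#.#.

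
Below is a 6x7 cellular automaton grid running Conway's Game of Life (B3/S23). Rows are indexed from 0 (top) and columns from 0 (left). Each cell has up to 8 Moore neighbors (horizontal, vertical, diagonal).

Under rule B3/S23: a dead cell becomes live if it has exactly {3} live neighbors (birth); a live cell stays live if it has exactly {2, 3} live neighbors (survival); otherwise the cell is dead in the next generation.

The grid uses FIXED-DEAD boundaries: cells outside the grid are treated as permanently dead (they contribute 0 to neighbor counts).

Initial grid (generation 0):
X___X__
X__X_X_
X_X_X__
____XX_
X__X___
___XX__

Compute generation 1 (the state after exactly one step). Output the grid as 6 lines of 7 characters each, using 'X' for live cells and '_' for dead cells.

Answer: ____X__
X__X_X_
_X_____
_X__XX_
___X_X_
___XX__

Derivation:
Simulating step by step:
Generation 0 (given above): 14 live cells
Generation 1: 12 live cells
(generation 1 grid is the final answer)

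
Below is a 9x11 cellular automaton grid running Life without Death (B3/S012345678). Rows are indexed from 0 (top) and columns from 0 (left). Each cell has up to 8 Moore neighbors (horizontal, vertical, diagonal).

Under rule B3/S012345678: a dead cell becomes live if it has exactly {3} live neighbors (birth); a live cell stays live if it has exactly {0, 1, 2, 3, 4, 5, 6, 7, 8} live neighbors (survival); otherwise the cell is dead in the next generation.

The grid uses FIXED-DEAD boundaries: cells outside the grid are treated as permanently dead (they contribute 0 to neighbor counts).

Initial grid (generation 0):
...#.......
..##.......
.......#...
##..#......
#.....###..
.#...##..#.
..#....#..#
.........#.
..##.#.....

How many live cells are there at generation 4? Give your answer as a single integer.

Simulating step by step:
Generation 0 (given above): 22 live cells
Generation 1: 33 live cells
..##.......
..##.......
.###...#...
##..#.#.#..
#.....###..
.#...##..#.
..#...#####
..##.....#.
..##.#.....
Generation 2: 49 live cells
..##.......
..###......
#####..#...
##.####.#..
#.....####.
.#...##..##
.###.######
.####.##.##
..####.....
Generation 3: 59 live cells
..###......
..###......
#####.##...
##.####.##.
#.#...#####
##..###..##
####.######
.####.##.##
.######....
Generation 4: 62 live cells
..###......
..###......
#####.###..
##.####.###
#.#...#####
##..###..##
####.######
.####.##.##
.#######...
Population at generation 4: 62

Answer: 62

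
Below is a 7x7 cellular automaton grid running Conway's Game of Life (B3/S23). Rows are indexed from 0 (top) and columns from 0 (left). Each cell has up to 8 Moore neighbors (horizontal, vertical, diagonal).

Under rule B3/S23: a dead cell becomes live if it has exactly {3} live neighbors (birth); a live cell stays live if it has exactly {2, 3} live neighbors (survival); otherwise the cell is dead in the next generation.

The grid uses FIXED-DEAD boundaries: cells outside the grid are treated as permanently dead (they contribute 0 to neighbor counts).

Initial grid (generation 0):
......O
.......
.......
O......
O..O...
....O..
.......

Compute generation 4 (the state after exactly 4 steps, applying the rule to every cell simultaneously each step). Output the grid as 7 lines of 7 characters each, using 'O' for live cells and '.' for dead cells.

Simulating step by step:
Generation 0 (given above): 5 live cells
Generation 1: 0 live cells
.......
.......
.......
.......
.......
.......
.......
Generation 2: 0 live cells
.......
.......
.......
.......
.......
.......
.......
Generation 3: 0 live cells
.......
.......
.......
.......
.......
.......
.......
Generation 4: 0 live cells
(generation 4 grid is the final answer)

Answer: .......
.......
.......
.......
.......
.......
.......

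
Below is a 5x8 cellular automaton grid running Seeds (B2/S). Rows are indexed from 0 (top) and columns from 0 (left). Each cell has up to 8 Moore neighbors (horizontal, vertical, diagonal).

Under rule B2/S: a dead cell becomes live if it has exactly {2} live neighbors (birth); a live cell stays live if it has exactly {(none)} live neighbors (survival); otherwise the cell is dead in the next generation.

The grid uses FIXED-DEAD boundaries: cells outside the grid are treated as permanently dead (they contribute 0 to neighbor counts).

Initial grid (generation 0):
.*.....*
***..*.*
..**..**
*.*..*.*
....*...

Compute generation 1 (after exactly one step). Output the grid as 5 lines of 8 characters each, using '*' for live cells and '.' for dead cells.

Simulating step by step:
Generation 0 (given above): 16 live cells
Generation 1: 5 live cells
(generation 1 grid is the final answer)

Answer: ........
....*...
........
........
.*.*.**.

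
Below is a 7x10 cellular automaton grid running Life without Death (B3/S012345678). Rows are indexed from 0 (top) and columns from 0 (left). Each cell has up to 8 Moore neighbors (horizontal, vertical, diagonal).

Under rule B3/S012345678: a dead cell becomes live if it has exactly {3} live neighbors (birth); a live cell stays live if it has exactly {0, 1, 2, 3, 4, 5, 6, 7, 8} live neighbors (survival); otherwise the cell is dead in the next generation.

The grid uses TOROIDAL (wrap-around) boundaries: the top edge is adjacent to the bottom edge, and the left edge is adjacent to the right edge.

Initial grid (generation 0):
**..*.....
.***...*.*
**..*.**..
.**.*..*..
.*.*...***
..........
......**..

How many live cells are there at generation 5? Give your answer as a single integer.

Answer: 48

Derivation:
Simulating step by step:
Generation 0 (given above): 24 live cells
Generation 1: 37 live cells
**.**.***.
.*********
**..****..
.**.**.*.*
**.*...***
......*...
......**..
Generation 2: 42 live cells
**.**.***.
.*********
**..****..
.**.**.*.*
**.***.***
*.....*..*
......***.
Generation 3: 45 live cells
**.**.***.
.*********
**..****..
.**.**.*.*
**.***.***
**..*.*..*
.*....***.
Generation 4: 48 live cells
**.**.***.
.*********
**..****..
.**.**.*.*
**.***.***
**.**.*..*
.*.**.***.
Generation 5: 48 live cells
**.**.***.
.*********
**..****..
.**.**.*.*
**.***.***
**.**.*..*
.*.**.***.
Population at generation 5: 48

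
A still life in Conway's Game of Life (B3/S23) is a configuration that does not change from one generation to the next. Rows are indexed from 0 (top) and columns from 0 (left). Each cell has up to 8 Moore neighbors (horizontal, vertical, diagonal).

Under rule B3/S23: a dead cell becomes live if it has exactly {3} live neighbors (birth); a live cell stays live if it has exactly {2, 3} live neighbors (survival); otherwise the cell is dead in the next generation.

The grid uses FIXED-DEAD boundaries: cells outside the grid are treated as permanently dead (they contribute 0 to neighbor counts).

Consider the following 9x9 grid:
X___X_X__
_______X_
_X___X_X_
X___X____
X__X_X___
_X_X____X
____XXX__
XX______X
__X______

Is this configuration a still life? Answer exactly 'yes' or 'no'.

Compute generation 1 and compare to generation 0 (given above):
Generation 1:
_________
_____X_X_
______X__
XX__XXX__
XXXX_____
__XX__X__
XXX_XX_X_
_X___X___
_X_______
Cell (0,0) differs: gen0=1 vs gen1=0 -> NOT a still life.

Answer: no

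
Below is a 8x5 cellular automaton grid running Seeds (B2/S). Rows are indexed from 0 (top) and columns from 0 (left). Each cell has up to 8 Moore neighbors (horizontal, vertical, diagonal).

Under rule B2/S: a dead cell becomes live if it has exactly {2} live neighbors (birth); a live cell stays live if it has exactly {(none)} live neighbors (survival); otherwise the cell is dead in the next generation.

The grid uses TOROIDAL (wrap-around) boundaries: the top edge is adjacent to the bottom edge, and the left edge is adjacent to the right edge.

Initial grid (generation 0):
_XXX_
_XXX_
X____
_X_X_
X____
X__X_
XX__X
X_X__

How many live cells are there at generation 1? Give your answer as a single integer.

Simulating step by step:
Generation 0 (given above): 17 live cells
Generation 1: 3 live cells
_____
_____
_____
__X__
___X_
__X__
_____
_____
Population at generation 1: 3

Answer: 3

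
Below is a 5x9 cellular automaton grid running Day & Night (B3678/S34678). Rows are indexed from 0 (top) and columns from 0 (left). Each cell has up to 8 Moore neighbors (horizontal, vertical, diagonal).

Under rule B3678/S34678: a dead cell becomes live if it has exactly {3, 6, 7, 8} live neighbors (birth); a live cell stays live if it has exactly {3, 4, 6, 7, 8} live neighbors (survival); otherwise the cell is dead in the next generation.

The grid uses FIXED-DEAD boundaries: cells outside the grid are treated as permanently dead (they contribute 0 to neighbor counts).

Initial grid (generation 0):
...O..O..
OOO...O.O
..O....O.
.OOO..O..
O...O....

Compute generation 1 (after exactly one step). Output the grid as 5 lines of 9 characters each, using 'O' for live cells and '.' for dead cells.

Answer: .OO....O.
.OOO.....
OO....OO.
.OOO.....
.OOO.....

Derivation:
Simulating step by step:
Generation 0 (given above): 15 live cells
Generation 1: 16 live cells
(generation 1 grid is the final answer)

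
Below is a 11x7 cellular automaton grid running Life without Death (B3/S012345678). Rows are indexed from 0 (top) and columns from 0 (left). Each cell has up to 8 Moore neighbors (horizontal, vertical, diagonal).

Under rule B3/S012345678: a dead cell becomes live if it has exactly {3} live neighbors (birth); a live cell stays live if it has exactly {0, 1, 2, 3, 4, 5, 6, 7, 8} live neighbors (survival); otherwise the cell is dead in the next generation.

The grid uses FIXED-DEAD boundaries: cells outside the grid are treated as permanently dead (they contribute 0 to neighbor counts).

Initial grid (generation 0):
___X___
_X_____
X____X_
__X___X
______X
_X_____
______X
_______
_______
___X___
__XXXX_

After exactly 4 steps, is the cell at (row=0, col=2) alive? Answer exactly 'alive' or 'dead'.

Simulating step by step:
Generation 0 (given above): 14 live cells
Generation 1: 17 live cells
___X___
_X_____
XX___X_
__X__XX
______X
_X_____
______X
_______
_______
__XX___
__XXXX_
Generation 2: 23 live cells
___X___
XXX____
XXX__XX
_XX__XX
_____XX
_X_____
______X
_______
_______
__XX___
__XXXX_
Generation 3: 33 live cells
_XXX___
XXXX___
XXXX_XX
XXX_XXX
_XX__XX
_X___XX
______X
_______
_______
__XX___
__XXXX_
Generation 4: 37 live cells
XXXX___
XXXX___
XXXX_XX
XXX_XXX
_XXX_XX
_XX__XX
_____XX
_______
_______
__XX___
__XXXX_

Cell (0,2) at generation 4: 1 -> alive

Answer: alive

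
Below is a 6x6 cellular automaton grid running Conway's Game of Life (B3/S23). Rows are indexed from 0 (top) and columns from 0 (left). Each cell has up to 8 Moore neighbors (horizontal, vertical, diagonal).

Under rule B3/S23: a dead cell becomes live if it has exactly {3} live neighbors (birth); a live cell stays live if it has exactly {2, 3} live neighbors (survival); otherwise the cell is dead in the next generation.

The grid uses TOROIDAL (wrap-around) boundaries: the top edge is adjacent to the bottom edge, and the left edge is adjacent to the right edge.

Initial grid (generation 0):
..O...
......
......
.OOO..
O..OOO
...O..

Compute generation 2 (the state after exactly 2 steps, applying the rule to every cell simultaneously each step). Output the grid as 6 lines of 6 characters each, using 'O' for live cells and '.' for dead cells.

Answer: ......
......
O.OO..
...OOO
......
.OO.OO

Derivation:
Simulating step by step:
Generation 0 (given above): 9 live cells
Generation 1: 12 live cells
......
......
..O...
OOOO.O
OO...O
..OO.O
Generation 2: 10 live cells
(generation 2 grid is the final answer)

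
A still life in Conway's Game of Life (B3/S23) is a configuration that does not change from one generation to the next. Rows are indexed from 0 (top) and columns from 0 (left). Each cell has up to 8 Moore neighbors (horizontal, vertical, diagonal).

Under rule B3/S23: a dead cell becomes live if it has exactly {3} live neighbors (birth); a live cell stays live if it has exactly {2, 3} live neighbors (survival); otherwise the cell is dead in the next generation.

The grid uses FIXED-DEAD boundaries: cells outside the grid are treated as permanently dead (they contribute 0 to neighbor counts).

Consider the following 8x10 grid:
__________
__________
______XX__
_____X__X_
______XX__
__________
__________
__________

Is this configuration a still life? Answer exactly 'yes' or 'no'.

Compute generation 1 and compare to generation 0 (given above):
Generation 1:
__________
__________
______XX__
_____X__X_
______XX__
__________
__________
__________
The grids are IDENTICAL -> still life.

Answer: yes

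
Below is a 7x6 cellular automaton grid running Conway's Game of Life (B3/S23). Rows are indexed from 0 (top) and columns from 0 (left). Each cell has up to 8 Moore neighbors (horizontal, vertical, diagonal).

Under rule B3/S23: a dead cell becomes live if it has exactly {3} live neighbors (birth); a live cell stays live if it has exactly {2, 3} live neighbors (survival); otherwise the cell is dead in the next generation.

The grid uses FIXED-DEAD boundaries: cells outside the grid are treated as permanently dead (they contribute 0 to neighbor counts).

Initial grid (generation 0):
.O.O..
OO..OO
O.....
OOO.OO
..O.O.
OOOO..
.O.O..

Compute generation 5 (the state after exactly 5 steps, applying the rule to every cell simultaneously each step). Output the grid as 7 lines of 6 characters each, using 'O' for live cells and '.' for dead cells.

Answer: ......
OO....
......
O.....
......
O....O
.O.OO.

Derivation:
Simulating step by step:
Generation 0 (given above): 20 live cells
Generation 1: 21 live cells
OOO.O.
OOO.O.
..OO..
O.O.OO
....OO
O...O.
OO.O..
Generation 2: 17 live cells
O.O...
O...O.
O....O
.OO..O
.O....
OO.OOO
OO....
Generation 3: 15 live cells
.O....
O.....
O...OO
OOO...
...O.O
....O.
OOO.O.
Generation 4: 18 live cells
......
OO....
O.....
OOOO.O
.OOOO.
.OO.OO
.O.O..
Generation 5: 8 live cells
(generation 5 grid is the final answer)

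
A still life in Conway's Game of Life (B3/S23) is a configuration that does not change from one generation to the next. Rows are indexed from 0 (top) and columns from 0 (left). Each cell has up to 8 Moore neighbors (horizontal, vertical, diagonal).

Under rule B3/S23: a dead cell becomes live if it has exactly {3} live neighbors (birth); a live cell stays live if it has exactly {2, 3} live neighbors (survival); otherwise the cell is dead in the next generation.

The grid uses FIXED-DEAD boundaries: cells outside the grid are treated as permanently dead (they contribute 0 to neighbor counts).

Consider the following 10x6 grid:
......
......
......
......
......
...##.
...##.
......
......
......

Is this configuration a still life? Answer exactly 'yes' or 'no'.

Compute generation 1 and compare to generation 0 (given above):
Generation 1:
......
......
......
......
......
...##.
...##.
......
......
......
The grids are IDENTICAL -> still life.

Answer: yes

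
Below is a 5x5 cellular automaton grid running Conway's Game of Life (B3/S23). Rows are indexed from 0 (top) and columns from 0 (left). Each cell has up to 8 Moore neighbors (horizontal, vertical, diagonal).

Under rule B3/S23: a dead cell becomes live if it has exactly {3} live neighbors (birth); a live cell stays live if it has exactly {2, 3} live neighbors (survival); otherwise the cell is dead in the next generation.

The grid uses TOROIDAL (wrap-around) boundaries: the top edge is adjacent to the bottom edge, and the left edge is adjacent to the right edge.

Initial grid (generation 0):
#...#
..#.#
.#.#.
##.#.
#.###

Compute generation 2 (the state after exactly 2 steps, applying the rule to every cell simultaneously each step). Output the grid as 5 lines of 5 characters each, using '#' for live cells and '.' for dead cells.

Simulating step by step:
Generation 0 (given above): 13 live cells
Generation 1: 7 live cells
..#..
.##.#
.#.#.
.....
..#..
Generation 2: 7 live cells
(generation 2 grid is the final answer)

Answer: ..#..
##...
##.#.
..#..
.....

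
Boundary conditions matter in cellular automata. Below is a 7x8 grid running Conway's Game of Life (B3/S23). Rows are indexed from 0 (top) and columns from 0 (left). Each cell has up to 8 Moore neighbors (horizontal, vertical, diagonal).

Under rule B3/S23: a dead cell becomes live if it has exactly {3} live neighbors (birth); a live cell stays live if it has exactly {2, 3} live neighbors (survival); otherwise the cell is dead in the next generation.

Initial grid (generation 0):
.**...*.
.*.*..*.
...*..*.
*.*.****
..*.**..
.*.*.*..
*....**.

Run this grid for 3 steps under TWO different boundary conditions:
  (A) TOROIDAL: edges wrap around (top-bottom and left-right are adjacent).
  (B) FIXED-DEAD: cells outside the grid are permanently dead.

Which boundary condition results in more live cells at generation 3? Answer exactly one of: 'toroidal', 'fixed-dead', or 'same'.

Answer: fixed-dead

Derivation:
Under TOROIDAL boundary, generation 3:
..*.....
.....*..
..*...*.
...**...
..*...*.
...*....
......*.
Population = 10

Under FIXED-DEAD boundary, generation 3:
****.*..
....*.**
.....*..
**.**...
.*......
.*...*..
.*...*..
Population = 18

Comparison: toroidal=10, fixed-dead=18 -> fixed-dead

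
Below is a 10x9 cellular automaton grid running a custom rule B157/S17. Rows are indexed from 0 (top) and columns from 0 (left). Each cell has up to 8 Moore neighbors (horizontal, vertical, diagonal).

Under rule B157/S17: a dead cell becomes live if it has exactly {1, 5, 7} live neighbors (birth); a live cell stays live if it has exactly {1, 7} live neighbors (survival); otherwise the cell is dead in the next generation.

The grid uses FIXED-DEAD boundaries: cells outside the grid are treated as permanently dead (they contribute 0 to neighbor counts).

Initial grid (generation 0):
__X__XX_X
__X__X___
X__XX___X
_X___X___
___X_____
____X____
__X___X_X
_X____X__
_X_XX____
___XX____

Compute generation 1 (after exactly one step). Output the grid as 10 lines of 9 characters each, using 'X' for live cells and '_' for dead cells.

Answer: __X______
X________
X______X_
_X___XXXX
XX_X__X__
_X__X_X_X
X_X_X_X__
______X_X
_X____XX_
XX_______

Derivation:
Simulating step by step:
Generation 0 (given above): 24 live cells
Generation 1: 28 live cells
(generation 1 grid is the final answer)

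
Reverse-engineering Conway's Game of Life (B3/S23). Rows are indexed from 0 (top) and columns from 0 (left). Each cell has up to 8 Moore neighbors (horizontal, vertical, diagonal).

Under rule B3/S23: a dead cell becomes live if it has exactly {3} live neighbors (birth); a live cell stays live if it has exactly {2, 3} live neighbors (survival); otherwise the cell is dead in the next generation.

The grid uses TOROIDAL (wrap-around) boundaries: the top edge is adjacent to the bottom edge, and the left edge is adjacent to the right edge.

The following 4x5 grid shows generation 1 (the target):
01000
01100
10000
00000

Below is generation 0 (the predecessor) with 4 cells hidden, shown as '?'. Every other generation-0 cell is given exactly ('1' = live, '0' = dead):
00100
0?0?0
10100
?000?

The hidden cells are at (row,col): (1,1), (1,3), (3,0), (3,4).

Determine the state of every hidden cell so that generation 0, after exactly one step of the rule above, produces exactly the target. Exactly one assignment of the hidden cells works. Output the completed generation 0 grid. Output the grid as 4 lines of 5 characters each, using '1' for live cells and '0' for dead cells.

Answer: 00100
01000
10100
10000

Derivation:
Hidden generation-0 cells (in order): (1,1), (1,3), (3,0), (3,4).
A hidden cell only influences target cells in its own 3x3 neighborhood. Try each of the 2^4 = 16 assignments, step the completed generation 0 forward once under B3/S23, and compare with the target:
  (1,1)=0 (1,3)=0 (3,0)=0 (3,4)=0 -> step gives (0,1)='0' but target has '1' -> reject
  (1,1)=0 (1,3)=0 (3,0)=0 (3,4)=1 -> step gives (0,1)='0' but target has '1' -> reject
  (1,1)=0 (1,3)=0 (3,0)=1 (3,4)=0 -> step gives (0,1)='0' but target has '1' -> reject
  (1,1)=0 (1,3)=0 (3,0)=1 (3,4)=1 -> step gives (0,1)='0' but target has '1' -> reject
  (1,1)=0 (1,3)=1 (3,0)=0 (3,4)=0 -> step gives (0,1)='0' but target has '1' -> reject
  (1,1)=0 (1,3)=1 (3,0)=0 (3,4)=1 -> step gives (0,1)='0' but target has '1' -> reject
  (1,1)=0 (1,3)=1 (3,0)=1 (3,4)=0 -> step gives (0,1)='0' but target has '1' -> reject
  (1,1)=0 (1,3)=1 (3,0)=1 (3,4)=1 -> step gives (0,1)='0' but target has '1' -> reject
  (1,1)=1 (1,3)=0 (3,0)=0 (3,4)=0 -> step gives (0,1)='0' but target has '1' -> reject
  (1,1)=1 (1,3)=0 (3,0)=0 (3,4)=1 -> step gives (0,1)='0' but target has '1' -> reject
  (1,1)=1 (1,3)=0 (3,0)=1 (3,4)=0 -> step reproduces the target at every cell -> ACCEPT
  (1,1)=1 (1,3)=0 (3,0)=1 (3,4)=1 -> step gives (0,0)='1' but target has '0' -> reject
  (1,1)=1 (1,3)=1 (3,0)=0 (3,4)=0 -> step gives (0,1)='0' but target has '1' -> reject
  (1,1)=1 (1,3)=1 (3,0)=0 (3,4)=1 -> step gives (0,1)='0' but target has '1' -> reject
  (1,1)=1 (1,3)=1 (3,0)=1 (3,4)=0 -> step gives (0,2)='1' but target has '0' -> reject
  (1,1)=1 (1,3)=1 (3,0)=1 (3,4)=1 -> step gives (0,0)='1' but target has '0' -> reject
Unique solution: (1,1)=live, (1,3)=dead, (3,0)=live, (3,4)=dead.
Check: live-neighbor counts of every cell in the completed generation 0:
23111
23321
24112
14222
Applying B3/S23 to generation 0 with these counts gives:
01000
01100
10000
00000
which matches the target exactly.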